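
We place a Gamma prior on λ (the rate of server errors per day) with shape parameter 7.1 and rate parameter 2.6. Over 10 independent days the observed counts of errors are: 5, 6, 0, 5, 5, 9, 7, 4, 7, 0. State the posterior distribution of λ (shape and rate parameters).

Posterior: Gamma(shape=55.1, rate=12.6)

The Poisson likelihood adds the total count to the shape and the number of exposure periods to the rate. Here ∑xᵢ = 48 and n = 10, so shape 7.1→55.1 and rate 2.6→12.6.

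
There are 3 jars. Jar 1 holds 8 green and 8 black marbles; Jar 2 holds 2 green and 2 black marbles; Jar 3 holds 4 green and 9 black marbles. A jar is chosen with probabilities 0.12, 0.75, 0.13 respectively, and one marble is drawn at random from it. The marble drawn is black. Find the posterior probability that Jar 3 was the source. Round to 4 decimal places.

Posterior probability ≈ 0.1714

P(black|Jar 1) = 0.5; P(black|Jar 2) = 0.5; P(black|Jar 3) = 0.6923.
Prior × likelihood for each source: 0.12·0.5=0.06000, 0.75·0.5=0.3750, 0.13·0.6923=0.09000. Summing gives P(black) = 0.52500.
P(Jar 3 | black) = 0.09000 / 0.52500 = 0.1714.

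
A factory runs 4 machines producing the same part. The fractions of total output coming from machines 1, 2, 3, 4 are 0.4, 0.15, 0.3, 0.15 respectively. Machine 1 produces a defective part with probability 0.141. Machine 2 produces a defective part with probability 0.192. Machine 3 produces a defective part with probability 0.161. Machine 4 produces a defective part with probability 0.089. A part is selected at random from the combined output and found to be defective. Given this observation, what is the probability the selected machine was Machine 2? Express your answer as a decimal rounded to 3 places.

Posterior probability ≈ 0.196

Tabulate prior·likelihood by source: [1] prior 0.4, lik 0.141, product 0.05640; [2] prior 0.15, lik 0.192, product 0.02880; [3] prior 0.3, lik 0.161, product 0.04830; [4] prior 0.15, lik 0.089, product 0.01335.
Normalizing constant = 0.14685; the posterior for Machine 2 is its product over the sum, 0.02880/0.14685 = 0.196.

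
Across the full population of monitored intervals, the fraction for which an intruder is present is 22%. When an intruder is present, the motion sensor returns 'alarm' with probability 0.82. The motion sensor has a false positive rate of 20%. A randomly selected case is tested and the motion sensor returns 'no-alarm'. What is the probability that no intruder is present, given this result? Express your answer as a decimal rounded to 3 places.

Write H for 'an intruder is present'. Prior odds H:¬H = 0.22/0.78 = 0.28205. For the 'no-alarm' outcome, the likelihood ratio is 0.18/0.8 = 0.22500.
Posterior odds = 0.28205 × 0.22500 = 0.063462, so P(H|E) = 0.063462/(1+0.063462) = 0.060. Then P(¬H|E) = 1 − 0.060 = 0.940.

P(¬H | E) ≈ 0.940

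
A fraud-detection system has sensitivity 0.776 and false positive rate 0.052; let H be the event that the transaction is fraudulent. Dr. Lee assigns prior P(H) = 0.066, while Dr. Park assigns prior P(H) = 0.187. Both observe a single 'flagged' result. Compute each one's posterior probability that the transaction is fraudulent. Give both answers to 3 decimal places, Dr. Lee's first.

The likelihood ratio for a 'flagged' result is 0.776/0.052 = 14.923.
Dr. Lee: prior odds 0.066/0.934 = 0.070664; posterior odds 1.0545; posterior probability 0.513.
Dr. Park: prior odds 0.187/0.813 = 0.23001; posterior odds 3.4325; posterior probability 0.774.

Dr. Lee: 0.513; Dr. Park: 0.774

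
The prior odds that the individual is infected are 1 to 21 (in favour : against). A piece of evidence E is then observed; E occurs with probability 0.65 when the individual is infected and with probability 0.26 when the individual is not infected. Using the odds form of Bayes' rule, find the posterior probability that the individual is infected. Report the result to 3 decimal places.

Prior odds = 1/21 = 0.047619. In log-odds, ln(0.047619) = -3.0445.
Add log likelihood ratio: ln(2.5000) = 0.91629.
Posterior log-odds = -2.1282, so posterior odds = exp(-2.1282) = 0.11905. Converting, P(H|E) = 0.11905/1.1190 = 0.106.

Posterior probability ≈ 0.106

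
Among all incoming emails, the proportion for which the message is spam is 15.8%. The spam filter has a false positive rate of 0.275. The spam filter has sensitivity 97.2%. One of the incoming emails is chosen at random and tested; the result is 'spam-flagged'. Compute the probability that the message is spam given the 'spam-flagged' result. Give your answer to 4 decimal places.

Let H be the event that the message is spam. P(H) = 0.158, so P(¬H) = 0.842. With E the 'spam-flagged' result, P(E|H) = 0.972 and P(E|¬H) = 0.275.
P(E) = 0.972·0.158 + 0.275·0.842 = 0.15358 + 0.23155 = 0.38513.
By Bayes' theorem, P(H|E) = 0.15358 / 0.38513 = 0.3988.

P(H | E) ≈ 0.3988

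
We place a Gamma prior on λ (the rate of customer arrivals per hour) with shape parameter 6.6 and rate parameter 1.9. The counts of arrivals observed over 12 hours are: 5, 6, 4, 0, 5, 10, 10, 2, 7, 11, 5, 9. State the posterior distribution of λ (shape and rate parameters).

Posterior: Gamma(shape=80.6, rate=13.9)

Total count ∑xᵢ = 74 over n = 12 hours.
Gamma is conjugate to the Poisson likelihood: posterior is Gamma(shape = 6.6+74 = 80.6, rate = 1.9+12 = 13.9).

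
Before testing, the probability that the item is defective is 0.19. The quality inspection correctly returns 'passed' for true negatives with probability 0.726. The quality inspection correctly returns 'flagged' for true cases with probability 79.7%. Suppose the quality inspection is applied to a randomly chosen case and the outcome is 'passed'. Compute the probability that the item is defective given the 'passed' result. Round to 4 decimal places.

P(H | E) ≈ 0.0616

Let H be the event that the item is defective. P(H) = 0.19, so P(¬H) = 0.81. With E the 'passed' result, P(E|H) = 0.203 and P(E|¬H) = 0.726.
P(E) = 0.203·0.19 + 0.726·0.81 = 0.038570 + 0.58806 = 0.62663.
By Bayes' theorem, P(H|E) = 0.038570 / 0.62663 = 0.0616.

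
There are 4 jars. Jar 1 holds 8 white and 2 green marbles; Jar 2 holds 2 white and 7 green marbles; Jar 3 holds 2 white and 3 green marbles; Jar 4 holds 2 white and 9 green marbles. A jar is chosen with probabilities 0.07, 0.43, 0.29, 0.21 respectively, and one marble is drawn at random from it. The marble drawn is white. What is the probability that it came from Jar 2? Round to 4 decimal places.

Tabulate prior·likelihood by source: [1] prior 0.07, lik 0.8, product 0.05600; [2] prior 0.43, lik 0.2222, product 0.09556; [3] prior 0.29, lik 0.4, product 0.1160; [4] prior 0.21, lik 0.1818, product 0.03818.
Normalizing constant = 0.30574; the posterior for Jar 2 is its product over the sum, 0.09556/0.30574 = 0.3125.

Posterior probability ≈ 0.3125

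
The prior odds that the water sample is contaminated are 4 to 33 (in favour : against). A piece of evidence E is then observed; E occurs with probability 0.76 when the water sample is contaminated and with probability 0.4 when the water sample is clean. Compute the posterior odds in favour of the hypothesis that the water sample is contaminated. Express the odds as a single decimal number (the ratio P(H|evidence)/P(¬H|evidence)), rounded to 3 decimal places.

Prior odds = 4/33 = 0.12121. In log-odds, ln(0.12121) = -2.1102.
Add log likelihood ratio: ln(1.9000) = 0.64185.
Posterior log-odds = -1.4684, so posterior odds = exp(-1.4684) = 0.23030.

Posterior odds ≈ 0.230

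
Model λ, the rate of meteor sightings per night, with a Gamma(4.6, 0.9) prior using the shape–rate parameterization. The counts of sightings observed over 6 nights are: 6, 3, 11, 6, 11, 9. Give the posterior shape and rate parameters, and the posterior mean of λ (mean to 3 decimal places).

Posterior: Gamma(shape=50.6, rate=6.9); mean ≈ 7.333

The Poisson likelihood adds the total count to the shape and the number of exposure periods to the rate. Here ∑xᵢ = 46 and n = 6, so shape 4.6→50.6 and rate 0.9→6.9.
Posterior mean = shape/rate = 50.6/6.9 = 7.333.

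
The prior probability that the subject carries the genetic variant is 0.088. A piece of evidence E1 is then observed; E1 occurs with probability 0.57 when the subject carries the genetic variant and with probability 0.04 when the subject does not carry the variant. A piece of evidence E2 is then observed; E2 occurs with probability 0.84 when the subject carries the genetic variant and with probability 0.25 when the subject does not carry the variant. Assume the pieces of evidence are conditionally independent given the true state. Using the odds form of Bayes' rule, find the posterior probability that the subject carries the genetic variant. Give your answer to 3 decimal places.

Posterior probability ≈ 0.822

Prior odds = 0.088/(1−0.088) = 0.096491. In log-odds, ln(0.096491) = -2.3383.
Add log likelihood ratios: ln(14.250) + ln(3.3600) = 3.8687.
Posterior log-odds = 1.5304, so posterior odds = exp(1.5304) = 4.6200. Converting, P(H|E) = 4.6200/5.6200 = 0.822.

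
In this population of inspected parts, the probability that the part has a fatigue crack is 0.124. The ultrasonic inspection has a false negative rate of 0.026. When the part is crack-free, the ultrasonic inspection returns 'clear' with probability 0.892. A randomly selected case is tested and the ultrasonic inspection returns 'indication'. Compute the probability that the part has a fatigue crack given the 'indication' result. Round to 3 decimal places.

P(H | E) ≈ 0.561

Let H be the event that the part has a fatigue crack. P(H) = 0.124, so P(¬H) = 0.876. With E the 'indication' result, P(E|H) = 0.974 and P(E|¬H) = 0.108.
P(E) = 0.974·0.124 + 0.108·0.876 = 0.12078 + 0.094608 = 0.21538.
By Bayes' theorem, P(H|E) = 0.12078 / 0.21538 = 0.561.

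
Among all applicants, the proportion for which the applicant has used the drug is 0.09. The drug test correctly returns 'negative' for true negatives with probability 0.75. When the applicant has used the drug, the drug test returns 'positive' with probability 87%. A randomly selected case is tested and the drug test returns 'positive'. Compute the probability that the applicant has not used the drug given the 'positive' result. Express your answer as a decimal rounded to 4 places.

P(¬H | E) ≈ 0.7440

Write H for 'the applicant has used the drug'. Prior odds H:¬H = 0.09/0.91 = 0.098901. For the 'positive' outcome, the likelihood ratio is 0.87/0.25 = 3.4800.
Posterior odds = 0.098901 × 3.4800 = 0.34418, so P(H|E) = 0.34418/(1+0.34418) = 0.2560. Then P(¬H|E) = 1 − 0.2560 = 0.7440.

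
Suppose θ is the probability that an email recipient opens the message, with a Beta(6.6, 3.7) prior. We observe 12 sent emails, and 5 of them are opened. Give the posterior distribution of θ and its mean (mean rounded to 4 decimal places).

Observing 5 successes and 7 failures updates Beta(6.6, 3.7) by adding the success and failure counts to the two shape parameters: α = 6.6+5 = 11.6, β = 3.7+7 = 10.7.
E[θ | data] = 11.6/(11.6+10.7) = 0.5202.

Posterior: Beta(11.6, 10.7); mean ≈ 0.5202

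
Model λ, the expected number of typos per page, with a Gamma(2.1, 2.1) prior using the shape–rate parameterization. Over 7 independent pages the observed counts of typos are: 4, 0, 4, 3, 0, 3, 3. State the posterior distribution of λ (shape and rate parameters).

Total count ∑xᵢ = 17 over n = 7 pages.
Gamma is conjugate to the Poisson likelihood: posterior is Gamma(shape = 2.1+17 = 19.1, rate = 2.1+7 = 9.1).

Posterior: Gamma(shape=19.1, rate=9.1)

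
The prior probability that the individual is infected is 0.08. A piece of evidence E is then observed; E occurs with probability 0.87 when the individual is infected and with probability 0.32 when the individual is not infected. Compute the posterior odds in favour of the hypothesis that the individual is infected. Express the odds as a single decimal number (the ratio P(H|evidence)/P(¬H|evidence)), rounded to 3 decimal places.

Posterior odds ≈ 0.236

Prior odds = 0.08/(1−0.08) = 0.086957.
Likelihood ratio for E = 0.87/0.32 = 2.7188.
Posterior odds = prior odds × LR = 0.23641.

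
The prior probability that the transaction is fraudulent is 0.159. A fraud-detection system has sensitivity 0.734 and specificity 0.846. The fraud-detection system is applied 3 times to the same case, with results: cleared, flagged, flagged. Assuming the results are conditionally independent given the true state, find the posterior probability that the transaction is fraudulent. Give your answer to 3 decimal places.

With H the event that the transaction is fraudulent, the joint likelihood of the observed sequence is P(data|H) = 0.266·0.734·0.734 = 0.14331 and P(data|¬H) = 0.846·0.154·0.154 = 0.020064.
Bayes: P(H|data) = 0.159·0.14331 / (0.159·0.14331 + 0.841·0.020064) = 0.022786/0.039660 = 0.5745.

Posterior P(H) ≈ 0.575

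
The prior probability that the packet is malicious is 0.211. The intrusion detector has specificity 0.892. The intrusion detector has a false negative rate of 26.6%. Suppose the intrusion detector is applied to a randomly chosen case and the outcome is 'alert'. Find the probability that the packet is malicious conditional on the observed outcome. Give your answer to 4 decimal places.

Write H for 'the packet is malicious'. Prior odds H:¬H = 0.211/0.789 = 0.26743. For the 'alert' outcome, the likelihood ratio is 0.734/0.108 = 6.7963.
Posterior odds = 0.26743 × 6.7963 = 1.8175, so P(H|E) = 1.8175/(1+1.8175) = 0.6451.

P(H | E) ≈ 0.6451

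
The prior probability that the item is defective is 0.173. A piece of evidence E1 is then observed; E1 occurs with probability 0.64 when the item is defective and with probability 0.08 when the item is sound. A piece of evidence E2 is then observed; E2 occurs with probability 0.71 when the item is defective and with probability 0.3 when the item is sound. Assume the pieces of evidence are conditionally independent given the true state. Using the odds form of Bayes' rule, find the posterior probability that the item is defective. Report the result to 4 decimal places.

Posterior probability ≈ 0.7984

Prior odds = 0.173/(1−0.173) = 0.20919. In log-odds, ln(0.20919) = -1.5645.
Add log likelihood ratios: ln(8.0000) + ln(2.3667) = 2.9409.
Posterior log-odds = 1.3764, so posterior odds = exp(1.3764) = 3.9607. Converting, P(H|E) = 3.9607/4.9607 = 0.7984.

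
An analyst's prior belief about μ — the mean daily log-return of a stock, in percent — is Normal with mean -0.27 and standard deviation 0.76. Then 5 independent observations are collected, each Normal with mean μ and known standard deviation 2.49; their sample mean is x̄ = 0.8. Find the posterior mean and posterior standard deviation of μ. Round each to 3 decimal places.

With known σ, the Normal prior is conjugate. Weight on the data is w = (n/σ²)/(n/σ² + 1/τ₀²) = 0.806439/(0.806439+1.73130) = 0.31778.
Posterior mean = w·x̄ + (1−w)·μ₀ = 0.31778·0.8 + 0.68222·-0.27 = 0.070. Posterior variance = 1/(0.806439+1.73130) = 0.394051, so SD = 0.628.

Posterior mean ≈ 0.070; posterior SD ≈ 0.628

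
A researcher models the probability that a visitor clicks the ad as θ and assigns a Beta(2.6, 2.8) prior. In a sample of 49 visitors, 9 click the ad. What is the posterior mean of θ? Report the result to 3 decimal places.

The binomial likelihood is conjugate to the Beta prior: with 9 successes and 40 failures, the posterior is Beta(2.6+9, 2.8+40) = Beta(11.6, 42.8).
E[θ | data] = 11.6/(11.6+42.8) = 0.213.

Posterior mean ≈ 0.213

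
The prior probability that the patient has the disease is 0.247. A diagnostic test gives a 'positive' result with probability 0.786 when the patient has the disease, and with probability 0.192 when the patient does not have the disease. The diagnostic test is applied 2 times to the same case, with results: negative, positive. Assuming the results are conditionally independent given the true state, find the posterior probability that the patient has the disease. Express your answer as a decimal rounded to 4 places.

With H the event that the patient has the disease, the joint likelihood of the observed sequence is P(data|H) = 0.214·0.786 = 0.16820 and P(data|¬H) = 0.808·0.192 = 0.15514.
Bayes: P(H|data) = 0.247·0.16820 / (0.247·0.16820 + 0.753·0.15514) = 0.041546/0.15836 = 0.2623.

Posterior P(H) ≈ 0.2623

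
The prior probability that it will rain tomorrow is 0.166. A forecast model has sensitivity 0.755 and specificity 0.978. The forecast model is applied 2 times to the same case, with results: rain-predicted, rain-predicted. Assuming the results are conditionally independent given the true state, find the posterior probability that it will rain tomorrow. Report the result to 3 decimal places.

Posterior P(H) ≈ 0.996

Let H be the event that it will rain tomorrow; start with P(H) = 0.166. P('rain-predicted'|H) = 0.755, P('rain-predicted'|¬H) = 0.022.
Update on result 1 ('rain-predicted'): P(H) ← 0.755·0.1660 / (0.755·0.1660 + 0.022·0.8340) = 0.12533/0.14368 = 0.8723.
Update on result 2 ('rain-predicted'): P(H) ← 0.755·0.8723 / (0.755·0.8723 + 0.022·0.1277) = 0.65858/0.66139 = 0.9958.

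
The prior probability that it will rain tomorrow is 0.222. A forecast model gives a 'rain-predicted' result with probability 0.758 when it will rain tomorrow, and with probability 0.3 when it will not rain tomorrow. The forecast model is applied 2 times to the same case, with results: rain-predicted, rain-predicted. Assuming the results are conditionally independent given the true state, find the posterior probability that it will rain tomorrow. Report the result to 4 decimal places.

Posterior P(H) ≈ 0.6456

With H the event that it will rain tomorrow, the joint likelihood of the observed sequence is P(data|H) = 0.758·0.758 = 0.57456 and P(data|¬H) = 0.3·0.3 = 0.090000.
Bayes: P(H|data) = 0.222·0.57456 / (0.222·0.57456 + 0.778·0.090000) = 0.12755/0.19757 = 0.6456.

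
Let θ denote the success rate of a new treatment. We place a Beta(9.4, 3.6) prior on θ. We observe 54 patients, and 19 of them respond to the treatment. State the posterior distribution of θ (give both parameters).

Observing 19 successes and 35 failures updates Beta(9.4, 3.6) by adding the success and failure counts to the two shape parameters: α = 9.4+19 = 28.4, β = 3.6+35 = 38.6.

Posterior: Beta(28.4, 38.6)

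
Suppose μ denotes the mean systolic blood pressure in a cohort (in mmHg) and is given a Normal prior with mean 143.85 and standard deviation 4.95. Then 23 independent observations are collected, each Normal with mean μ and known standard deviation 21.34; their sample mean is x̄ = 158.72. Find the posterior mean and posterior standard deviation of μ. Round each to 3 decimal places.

Prior precision 1/τ₀² = 1/4.95² = 0.0408122; data precision n/σ² = 23/21.34² = 0.0505055.
Posterior precision = 0.0408122 + 0.0505055 = 0.0913177, giving posterior SD = 1/√0.0913177 = 3.309.
Posterior mean = (0.0408122·143.85 + 0.0505055·158.72) / 0.0913177 = 152.074.

Posterior mean ≈ 152.074; posterior SD ≈ 3.309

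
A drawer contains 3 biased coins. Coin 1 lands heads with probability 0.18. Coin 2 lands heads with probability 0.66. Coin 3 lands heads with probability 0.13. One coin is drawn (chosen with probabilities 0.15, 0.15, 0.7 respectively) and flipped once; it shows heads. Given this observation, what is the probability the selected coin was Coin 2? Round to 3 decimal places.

P(heads|C1) = 0.18; P(heads|C2) = 0.66; P(heads|C3) = 0.13.
Prior × likelihood for each source: 0.15·0.18=0.02700, 0.15·0.66=0.09900, 0.7·0.13=0.09100. Summing gives P(heads) = 0.21700.
P(Coin 2 | heads) = 0.09900 / 0.21700 = 0.456.

Posterior probability ≈ 0.456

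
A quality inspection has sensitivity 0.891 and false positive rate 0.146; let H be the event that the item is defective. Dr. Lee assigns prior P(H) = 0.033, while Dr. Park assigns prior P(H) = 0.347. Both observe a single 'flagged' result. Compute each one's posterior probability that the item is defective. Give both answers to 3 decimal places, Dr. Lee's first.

Dr. Lee: 0.172; Dr. Park: 0.764

The likelihood ratio for a 'flagged' result is 0.891/0.146 = 6.1027.
Dr. Lee: prior odds 0.033/0.967 = 0.034126; posterior odds 0.20826; posterior probability 0.172.
Dr. Park: prior odds 0.347/0.653 = 0.53139; posterior odds 3.2430; posterior probability 0.764.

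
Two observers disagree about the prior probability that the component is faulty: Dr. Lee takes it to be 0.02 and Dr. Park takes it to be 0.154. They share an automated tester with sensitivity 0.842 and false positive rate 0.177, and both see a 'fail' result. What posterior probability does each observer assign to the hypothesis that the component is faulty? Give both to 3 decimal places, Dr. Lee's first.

The likelihood ratio for a 'fail' result is 0.842/0.177 = 4.7571.
Dr. Lee: prior odds 0.02/0.98 = 0.020408; posterior odds 0.097083; posterior probability 0.088.
Dr. Park: prior odds 0.154/0.846 = 0.18203; posterior odds 0.86594; posterior probability 0.464.

Dr. Lee: 0.088; Dr. Park: 0.464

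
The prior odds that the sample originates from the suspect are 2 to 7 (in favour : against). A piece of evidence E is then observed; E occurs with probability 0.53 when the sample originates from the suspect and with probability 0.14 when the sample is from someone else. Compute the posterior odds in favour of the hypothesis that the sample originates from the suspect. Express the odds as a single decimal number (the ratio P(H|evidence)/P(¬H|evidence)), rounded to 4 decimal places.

Posterior odds ≈ 1.0816

Prior odds = 2/7 = 0.28571. In log-odds, ln(0.28571) = -1.2528.
Add log likelihood ratio: ln(3.7857) = 1.3312.
Posterior log-odds = 0.078472, so posterior odds = exp(0.078472) = 1.0816.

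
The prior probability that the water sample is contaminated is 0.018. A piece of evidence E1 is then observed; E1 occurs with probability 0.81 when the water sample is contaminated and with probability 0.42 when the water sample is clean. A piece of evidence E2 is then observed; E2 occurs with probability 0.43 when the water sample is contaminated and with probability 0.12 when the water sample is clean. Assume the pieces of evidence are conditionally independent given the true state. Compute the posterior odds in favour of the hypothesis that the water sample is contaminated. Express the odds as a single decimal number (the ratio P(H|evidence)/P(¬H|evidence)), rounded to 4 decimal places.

Posterior odds ≈ 0.1267

Prior odds = 0.018/(1−0.018) = 0.018330.
Likelihood ratio for E1 = 0.81/0.42 = 1.9286.
Likelihood ratio for E2 = 0.43/0.12 = 3.5833.
Posterior odds = prior odds × LR₁ × LR₂ = 0.12667.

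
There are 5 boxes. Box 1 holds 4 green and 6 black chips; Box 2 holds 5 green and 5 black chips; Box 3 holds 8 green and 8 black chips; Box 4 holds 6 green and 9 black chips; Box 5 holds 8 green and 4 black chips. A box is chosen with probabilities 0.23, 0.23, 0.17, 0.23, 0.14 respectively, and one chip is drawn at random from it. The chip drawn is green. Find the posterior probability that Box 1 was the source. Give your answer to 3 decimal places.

Tabulate prior·likelihood by source: [1] prior 0.23, lik 0.4, product 0.09200; [2] prior 0.23, lik 0.5, product 0.1150; [3] prior 0.17, lik 0.5, product 0.08500; [4] prior 0.23, lik 0.4, product 0.09200; [5] prior 0.14, lik 0.6667, product 0.09333.
Normalizing constant = 0.47733; the posterior for Box 1 is its product over the sum, 0.09200/0.47733 = 0.193.

Posterior probability ≈ 0.193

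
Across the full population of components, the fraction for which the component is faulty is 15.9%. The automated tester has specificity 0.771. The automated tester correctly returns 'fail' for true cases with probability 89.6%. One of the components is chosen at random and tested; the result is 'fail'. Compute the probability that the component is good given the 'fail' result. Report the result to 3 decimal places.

P(¬H | E) ≈ 0.575

Write H for 'the component is faulty'. Prior odds H:¬H = 0.159/0.841 = 0.18906. For the 'fail' outcome, the likelihood ratio is 0.896/0.229 = 3.9127.
Posterior odds = 0.18906 × 3.9127 = 0.73973, so P(H|E) = 0.73973/(1+0.73973) = 0.425. Then P(¬H|E) = 1 − 0.425 = 0.575.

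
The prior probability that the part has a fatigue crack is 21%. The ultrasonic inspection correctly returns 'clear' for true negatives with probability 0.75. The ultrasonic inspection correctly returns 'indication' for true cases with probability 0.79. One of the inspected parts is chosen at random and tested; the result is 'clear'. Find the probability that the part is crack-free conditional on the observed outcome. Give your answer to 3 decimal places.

Let H be the event that the part has a fatigue crack. P(H) = 0.21, so P(¬H) = 0.79. With E the 'clear' result, P(E|H) = 0.21 and P(E|¬H) = 0.75.
P(E) = 0.21·0.21 + 0.75·0.79 = 0.044100 + 0.59250 = 0.63660.
By Bayes' theorem, P(H|E) = 0.044100 / 0.63660 = 0.069. Hence P(¬H|E) = 1 − 0.069 = 0.931.

P(¬H | E) ≈ 0.931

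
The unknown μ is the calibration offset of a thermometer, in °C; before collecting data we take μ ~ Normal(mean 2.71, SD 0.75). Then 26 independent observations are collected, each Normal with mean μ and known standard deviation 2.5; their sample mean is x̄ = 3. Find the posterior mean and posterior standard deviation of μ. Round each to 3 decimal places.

Posterior mean ≈ 2.913; posterior SD ≈ 0.410

With known σ, the Normal prior is conjugate. Weight on the data is w = (n/σ²)/(n/σ² + 1/τ₀²) = 4.16000/(4.16000+1.77778) = 0.70060.
Posterior mean = w·x̄ + (1−w)·μ₀ = 0.70060·3 + 0.29940·2.71 = 2.913. Posterior variance = 1/(4.16000+1.77778) = 0.168413, so SD = 0.410.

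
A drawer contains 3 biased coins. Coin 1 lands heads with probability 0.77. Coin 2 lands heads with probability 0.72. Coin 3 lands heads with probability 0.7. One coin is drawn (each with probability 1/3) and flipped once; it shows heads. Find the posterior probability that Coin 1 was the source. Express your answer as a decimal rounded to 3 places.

Posterior probability ≈ 0.352

Tabulate prior·likelihood by source: [1] prior 0.333333, lik 0.77, product 0.2567; [2] prior 0.333333, lik 0.72, product 0.2400; [3] prior 0.333333, lik 0.7, product 0.2333.
Normalizing constant = 0.73000; the posterior for Coin 1 is its product over the sum, 0.2567/0.73000 = 0.352.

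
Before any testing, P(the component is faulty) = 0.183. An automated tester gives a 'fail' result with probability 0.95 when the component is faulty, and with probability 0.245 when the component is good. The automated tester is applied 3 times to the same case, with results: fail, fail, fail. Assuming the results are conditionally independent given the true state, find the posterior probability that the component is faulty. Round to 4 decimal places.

Let H be the event that the component is faulty; start with P(H) = 0.183. P('fail'|H) = 0.95, P('fail'|¬H) = 0.245.
Update on result 1 ('fail'): P(H) ← 0.95·0.1830 / (0.95·0.1830 + 0.245·0.8170) = 0.17385/0.37401 = 0.4648.
Update on result 2 ('fail'): P(H) ← 0.95·0.4648 / (0.95·0.4648 + 0.245·0.5352) = 0.44158/0.57270 = 0.7711.
Update on result 3 ('fail'): P(H) ← 0.95·0.7711 / (0.95·0.7711 + 0.245·0.2289) = 0.73250/0.78859 = 0.9289.

Posterior P(H) ≈ 0.9289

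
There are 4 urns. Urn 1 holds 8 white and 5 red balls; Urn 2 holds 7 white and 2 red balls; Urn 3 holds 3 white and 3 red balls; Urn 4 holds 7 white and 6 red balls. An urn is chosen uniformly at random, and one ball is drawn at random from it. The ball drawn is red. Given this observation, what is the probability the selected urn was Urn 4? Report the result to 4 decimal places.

Posterior probability ≈ 0.2943

P(red|Urn 1) = 0.3846; P(red|Urn 2) = 0.2222; P(red|Urn 3) = 0.5; P(red|Urn 4) = 0.4615.
Prior × likelihood for each source: 0.25·0.3846=0.09615, 0.25·0.2222=0.05556, 0.25·0.5=0.1250, 0.25·0.4615=0.1154. Summing gives P(red) = 0.39209.
P(Urn 4 | red) = 0.1154 / 0.39209 = 0.2943.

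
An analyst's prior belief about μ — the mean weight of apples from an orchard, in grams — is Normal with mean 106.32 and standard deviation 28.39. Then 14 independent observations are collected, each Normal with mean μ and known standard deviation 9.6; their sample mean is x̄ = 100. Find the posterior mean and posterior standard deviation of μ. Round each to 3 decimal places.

Prior precision 1/τ₀² = 1/28.39² = 0.00124071; data precision n/σ² = 14/9.6² = 0.151910.
Posterior precision = 0.00124071 + 0.151910 = 0.153150, giving posterior SD = 1/√0.153150 = 2.555.
Posterior mean = (0.00124071·106.32 + 0.151910·100) / 0.153150 = 100.051.

Posterior mean ≈ 100.051; posterior SD ≈ 2.555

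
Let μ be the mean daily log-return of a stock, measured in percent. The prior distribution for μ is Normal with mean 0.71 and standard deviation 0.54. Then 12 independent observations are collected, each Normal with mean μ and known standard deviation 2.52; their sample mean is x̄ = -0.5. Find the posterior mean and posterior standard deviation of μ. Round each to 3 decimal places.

Prior precision 1/τ₀² = 1/0.54² = 3.42936; data precision n/σ² = 12/2.52² = 1.88964.
Posterior precision = 3.42936 + 1.88964 = 5.31900, giving posterior SD = 1/√5.31900 = 0.434.
Posterior mean = (3.42936·0.71 + 1.88964·-0.5) / 5.31900 = 0.280.

Posterior mean ≈ 0.280; posterior SD ≈ 0.434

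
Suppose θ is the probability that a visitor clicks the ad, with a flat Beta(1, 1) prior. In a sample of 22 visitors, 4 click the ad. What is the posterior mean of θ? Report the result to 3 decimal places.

Posterior mean ≈ 0.208

The binomial likelihood is conjugate to the Beta prior: with 4 successes and 18 failures, the posterior is Beta(1+4, 1+18) = Beta(5, 19).
Posterior mean = α/(α+β) = 5/24 = 0.208.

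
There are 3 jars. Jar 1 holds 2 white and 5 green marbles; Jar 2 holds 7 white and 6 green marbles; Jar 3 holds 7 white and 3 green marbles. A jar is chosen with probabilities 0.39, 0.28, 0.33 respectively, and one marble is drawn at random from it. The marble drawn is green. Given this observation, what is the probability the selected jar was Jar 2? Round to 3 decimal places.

Posterior probability ≈ 0.255

P(green|Jar 1) = 0.7143; P(green|Jar 2) = 0.4615; P(green|Jar 3) = 0.3.
Prior × likelihood for each source: 0.39·0.7143=0.2786, 0.28·0.4615=0.1292, 0.33·0.3=0.09900. Summing gives P(green) = 0.50680.
P(Jar 2 | green) = 0.1292 / 0.50680 = 0.255.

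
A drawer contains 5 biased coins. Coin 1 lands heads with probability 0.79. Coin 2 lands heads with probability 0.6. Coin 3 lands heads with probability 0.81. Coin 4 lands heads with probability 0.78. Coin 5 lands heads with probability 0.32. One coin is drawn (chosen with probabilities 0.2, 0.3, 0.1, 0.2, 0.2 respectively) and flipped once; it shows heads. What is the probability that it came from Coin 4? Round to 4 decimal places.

Posterior probability ≈ 0.2441

P(heads|C1) = 0.79; P(heads|C2) = 0.6; P(heads|C3) = 0.81; P(heads|C4) = 0.78; P(heads|C5) = 0.32.
Prior × likelihood for each source: 0.2·0.79=0.1580, 0.3·0.6=0.1800, 0.1·0.81=0.08100, 0.2·0.78=0.1560, 0.2·0.32=0.06400. Summing gives P(heads) = 0.63900.
P(Coin 4 | heads) = 0.1560 / 0.63900 = 0.2441.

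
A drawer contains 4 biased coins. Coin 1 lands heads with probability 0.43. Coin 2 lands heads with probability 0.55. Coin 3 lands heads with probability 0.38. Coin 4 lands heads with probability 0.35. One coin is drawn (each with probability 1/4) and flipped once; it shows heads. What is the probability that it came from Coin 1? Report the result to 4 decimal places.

Posterior probability ≈ 0.2515

P(heads|C1) = 0.43; P(heads|C2) = 0.55; P(heads|C3) = 0.38; P(heads|C4) = 0.35.
Prior × likelihood for each source: 0.25·0.43=0.1075, 0.25·0.55=0.1375, 0.25·0.38=0.09500, 0.25·0.35=0.08750. Summing gives P(heads) = 0.42750.
P(Coin 1 | heads) = 0.1075 / 0.42750 = 0.2515.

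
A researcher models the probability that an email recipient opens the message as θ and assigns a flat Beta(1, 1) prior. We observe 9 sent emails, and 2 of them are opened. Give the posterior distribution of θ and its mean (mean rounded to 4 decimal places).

Observing 2 successes and 7 failures updates Beta(1, 1) by adding the success and failure counts to the two shape parameters: α = 1+2 = 3, β = 1+7 = 8.
E[θ | data] = 3/(3+8) = 0.2727.

Posterior: Beta(3, 8); mean ≈ 0.2727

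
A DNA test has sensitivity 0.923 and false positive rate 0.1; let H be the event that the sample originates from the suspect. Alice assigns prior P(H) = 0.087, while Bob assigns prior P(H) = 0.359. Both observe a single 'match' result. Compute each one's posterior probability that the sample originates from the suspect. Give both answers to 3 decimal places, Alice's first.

P('+'|H) = 0.923, P('+'|¬H) = 0.1.
Alice: numerator 0.923·0.087 = 0.080301; evidence = 0.080301+0.1·0.913 = 0.17160; posterior = 0.468.
Bob: numerator 0.923·0.359 = 0.33136; evidence = 0.33136+0.1·0.641 = 0.39546; posterior = 0.838.

Alice: 0.468; Bob: 0.838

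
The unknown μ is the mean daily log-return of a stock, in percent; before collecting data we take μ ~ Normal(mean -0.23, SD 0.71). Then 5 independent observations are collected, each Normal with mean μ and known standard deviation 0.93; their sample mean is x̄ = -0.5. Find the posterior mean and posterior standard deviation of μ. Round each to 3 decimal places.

Posterior mean ≈ -0.431; posterior SD ≈ 0.359

With known σ, the Normal prior is conjugate. Weight on the data is w = (n/σ²)/(n/σ² + 1/τ₀²) = 5.78102/(5.78102+1.98373) = 0.74452.
Posterior mean = w·x̄ + (1−w)·μ₀ = 0.74452·-0.5 + 0.25548·-0.23 = -0.431. Posterior variance = 1/(5.78102+1.98373) = 0.128787, so SD = 0.359.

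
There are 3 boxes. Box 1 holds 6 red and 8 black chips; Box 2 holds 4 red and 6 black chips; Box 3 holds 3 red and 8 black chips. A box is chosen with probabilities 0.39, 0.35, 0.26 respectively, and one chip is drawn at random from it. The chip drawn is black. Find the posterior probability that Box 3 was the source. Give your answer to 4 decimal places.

Posterior probability ≈ 0.3040

Tabulate prior·likelihood by source: [1] prior 0.39, lik 0.5714, product 0.2229; [2] prior 0.35, lik 0.6, product 0.2100; [3] prior 0.26, lik 0.7273, product 0.1891.
Normalizing constant = 0.62195; the posterior for Box 3 is its product over the sum, 0.1891/0.62195 = 0.3040.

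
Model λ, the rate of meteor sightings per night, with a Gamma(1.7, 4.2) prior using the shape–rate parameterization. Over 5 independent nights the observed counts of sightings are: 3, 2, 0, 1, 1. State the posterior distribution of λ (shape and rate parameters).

The Poisson likelihood adds the total count to the shape and the number of exposure periods to the rate. Here ∑xᵢ = 7 and n = 5, so shape 1.7→8.7 and rate 4.2→9.2.

Posterior: Gamma(shape=8.7, rate=9.2)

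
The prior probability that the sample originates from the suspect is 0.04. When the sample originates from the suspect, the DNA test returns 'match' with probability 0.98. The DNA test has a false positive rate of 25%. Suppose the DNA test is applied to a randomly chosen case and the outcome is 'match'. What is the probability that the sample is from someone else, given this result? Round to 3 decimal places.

Let H be the event that the sample originates from the suspect. P(H) = 0.04, so P(¬H) = 0.96. With E the 'match' result, P(E|H) = 0.98 and P(E|¬H) = 0.25.
P(E) = 0.98·0.04 + 0.25·0.96 = 0.039200 + 0.24000 = 0.27920.
By Bayes' theorem, P(H|E) = 0.039200 / 0.27920 = 0.140. Hence P(¬H|E) = 1 − 0.140 = 0.860.

P(¬H | E) ≈ 0.860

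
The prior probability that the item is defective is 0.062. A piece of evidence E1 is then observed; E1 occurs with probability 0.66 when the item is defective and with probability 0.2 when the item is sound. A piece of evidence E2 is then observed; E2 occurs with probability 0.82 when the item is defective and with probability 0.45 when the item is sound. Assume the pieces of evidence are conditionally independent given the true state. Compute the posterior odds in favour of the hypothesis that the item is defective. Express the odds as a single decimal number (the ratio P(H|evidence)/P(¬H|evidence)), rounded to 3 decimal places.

Prior odds = 0.062/(1−0.062) = 0.066098. In log-odds, ln(0.066098) = -2.7166.
Add log likelihood ratios: ln(3.3000) + ln(1.8222) = 1.7940.
Posterior log-odds = -0.92264, so posterior odds = exp(-0.92264) = 0.39747.

Posterior odds ≈ 0.397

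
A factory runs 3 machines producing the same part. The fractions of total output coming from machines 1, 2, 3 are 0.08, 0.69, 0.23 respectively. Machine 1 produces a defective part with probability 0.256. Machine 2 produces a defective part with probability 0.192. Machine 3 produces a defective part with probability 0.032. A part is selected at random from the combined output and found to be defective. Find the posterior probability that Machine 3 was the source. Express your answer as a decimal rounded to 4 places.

Tabulate prior·likelihood by source: [1] prior 0.08, lik 0.256, product 0.02048; [2] prior 0.69, lik 0.192, product 0.1325; [3] prior 0.23, lik 0.032, product 0.007360.
Normalizing constant = 0.16032; the posterior for Machine 3 is its product over the sum, 0.007360/0.16032 = 0.0459.

Posterior probability ≈ 0.0459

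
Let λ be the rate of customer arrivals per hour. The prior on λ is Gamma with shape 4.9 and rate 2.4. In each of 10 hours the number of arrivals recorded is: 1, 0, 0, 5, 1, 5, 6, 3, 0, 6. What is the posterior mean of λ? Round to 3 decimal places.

Posterior mean ≈ 2.573

Total count ∑xᵢ = 27 over n = 10 hours.
Gamma is conjugate to the Poisson likelihood: posterior is Gamma(shape = 4.9+27 = 31.9, rate = 2.4+10 = 12.4).
Posterior mean = shape/rate = 31.9/12.4 = 2.573.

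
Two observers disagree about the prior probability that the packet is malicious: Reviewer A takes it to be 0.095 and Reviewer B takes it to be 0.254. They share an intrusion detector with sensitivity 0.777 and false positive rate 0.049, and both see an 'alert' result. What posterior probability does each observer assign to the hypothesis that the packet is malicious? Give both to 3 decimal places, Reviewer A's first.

Reviewer A: 0.625; Reviewer B: 0.844

The likelihood ratio for an 'alert' result is 0.777/0.049 = 15.857.
Reviewer A: prior odds 0.095/0.905 = 0.10497; posterior odds 1.6646; posterior probability 0.625.
Reviewer B: prior odds 0.254/0.746 = 0.34048; posterior odds 5.3991; posterior probability 0.844.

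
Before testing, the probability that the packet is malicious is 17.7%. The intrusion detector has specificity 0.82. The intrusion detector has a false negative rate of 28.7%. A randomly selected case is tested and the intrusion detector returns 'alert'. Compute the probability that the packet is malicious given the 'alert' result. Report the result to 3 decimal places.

Let H be the event that the packet is malicious. P(H) = 0.177, so P(¬H) = 0.823. With E the 'alert' result, P(E|H) = 0.713 and P(E|¬H) = 0.18.
P(E) = 0.713·0.177 + 0.18·0.823 = 0.12620 + 0.14814 = 0.27434.
By Bayes' theorem, P(H|E) = 0.12620 / 0.27434 = 0.460.

P(H | E) ≈ 0.460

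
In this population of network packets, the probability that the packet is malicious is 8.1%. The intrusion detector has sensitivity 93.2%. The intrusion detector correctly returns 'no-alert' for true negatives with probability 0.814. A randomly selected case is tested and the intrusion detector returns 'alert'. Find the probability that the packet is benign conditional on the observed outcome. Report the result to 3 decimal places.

Write H for 'the packet is malicious'. Prior odds H:¬H = 0.081/0.919 = 0.088139. For the 'alert' outcome, the likelihood ratio is 0.932/0.186 = 5.0108.
Posterior odds = 0.088139 × 5.0108 = 0.44164, so P(H|E) = 0.44164/(1+0.44164) = 0.306. Then P(¬H|E) = 1 − 0.306 = 0.694.

P(¬H | E) ≈ 0.694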